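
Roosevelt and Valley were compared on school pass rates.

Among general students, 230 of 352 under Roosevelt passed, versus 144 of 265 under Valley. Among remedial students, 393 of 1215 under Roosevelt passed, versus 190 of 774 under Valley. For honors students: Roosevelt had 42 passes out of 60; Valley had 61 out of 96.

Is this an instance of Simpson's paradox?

No

General: Roosevelt 230/352 = 65.3%, Valley 144/265 = 54.3% → Roosevelt
Remedial: Roosevelt 393/1215 = 32.3%, Valley 190/774 = 24.5% → Roosevelt
Honors: Roosevelt 42/60 = 70.0%, Valley 61/96 = 63.5% → Roosevelt
Overall: Roosevelt 665/1627 = 40.9%, Valley 395/1135 = 34.8% → Roosevelt
Roosevelt wins overall and in every student group — no reversal.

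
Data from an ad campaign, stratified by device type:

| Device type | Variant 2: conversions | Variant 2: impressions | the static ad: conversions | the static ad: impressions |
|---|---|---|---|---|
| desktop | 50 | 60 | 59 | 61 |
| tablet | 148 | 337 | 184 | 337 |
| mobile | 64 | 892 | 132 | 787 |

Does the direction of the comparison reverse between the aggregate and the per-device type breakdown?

Desktop: Variant 2 50/60 = 83.3%, the static ad 59/61 = 96.7% → the static ad
Tablet: Variant 2 148/337 = 43.9%, the static ad 184/337 = 54.6% → the static ad
Mobile: Variant 2 64/892 = 7.2%, the static ad 132/787 = 16.8% → the static ad
Overall: Variant 2 262/1289 = 20.3%, the static ad 375/1185 = 31.6% → the static ad
The static ad wins overall and in every device group — no reversal.

No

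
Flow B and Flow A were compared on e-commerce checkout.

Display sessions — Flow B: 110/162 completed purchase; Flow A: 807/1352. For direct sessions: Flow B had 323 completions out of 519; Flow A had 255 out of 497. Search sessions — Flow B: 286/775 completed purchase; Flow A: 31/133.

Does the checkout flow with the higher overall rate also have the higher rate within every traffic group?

No

Display: Flow B 110/162 = 67.9%, Flow A 807/1352 = 59.7% → Flow B
Direct: Flow B 323/519 = 62.2%, Flow A 255/497 = 51.3% → Flow B
Search: Flow B 286/775 = 36.9%, Flow A 31/133 = 23.3% → Flow B
Overall: Flow B 719/1456 = 49.4%, Flow A 1093/1982 = 55.1% → Flow A
Flow B wins each traffic group but Flow A wins overall — the comparison reverses. Flow B's sessions skew toward search, which has a lower base rate.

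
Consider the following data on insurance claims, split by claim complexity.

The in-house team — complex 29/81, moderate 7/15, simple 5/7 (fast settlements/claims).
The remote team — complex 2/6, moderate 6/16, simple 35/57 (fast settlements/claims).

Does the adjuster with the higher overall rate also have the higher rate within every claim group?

No

Complex: the in-house team 29/81 = 35.8%, the remote team 2/6 = 33.3% → the in-house team
Moderate: the in-house team 7/15 = 46.7%, the remote team 6/16 = 37.5% → the in-house team
Simple: the in-house team 5/7 = 71.4%, the remote team 35/57 = 61.4% → the in-house team
Overall: the in-house team 41/103 = 39.8%, the remote team 43/79 = 54.4% → the remote team
The in-house team wins each claim group but the remote team wins overall — the comparison reverses. The in-house team's claims skew toward complex, which has a lower base rate.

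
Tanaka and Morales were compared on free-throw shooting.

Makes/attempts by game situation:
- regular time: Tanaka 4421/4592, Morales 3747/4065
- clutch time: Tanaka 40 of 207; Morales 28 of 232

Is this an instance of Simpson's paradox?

No

Regular time: Tanaka 4421/4592 = 96.3%, Morales 3747/4065 = 92.2% → Tanaka
Clutch time: Tanaka 40/207 = 19.3%, Morales 28/232 = 12.1% → Tanaka
Overall: Tanaka 4461/4799 = 93.0%, Morales 3775/4297 = 87.9% → Tanaka
Tanaka wins overall and in every game group — no reversal.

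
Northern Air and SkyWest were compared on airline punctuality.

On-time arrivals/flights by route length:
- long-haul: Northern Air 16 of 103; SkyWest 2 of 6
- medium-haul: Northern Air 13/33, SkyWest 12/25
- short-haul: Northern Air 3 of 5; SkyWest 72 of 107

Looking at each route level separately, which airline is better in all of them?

SkyWest

Long-haul: Northern Air 16/103 = 15.5%, SkyWest 2/6 = 33.3% → SkyWest
Medium-haul: Northern Air 13/33 = 39.4%, SkyWest 12/25 = 48.0% → SkyWest
Short-haul: Northern Air 3/5 = 60.0%, SkyWest 72/107 = 67.3% → SkyWest
SkyWest has the higher rate in all 3 groups.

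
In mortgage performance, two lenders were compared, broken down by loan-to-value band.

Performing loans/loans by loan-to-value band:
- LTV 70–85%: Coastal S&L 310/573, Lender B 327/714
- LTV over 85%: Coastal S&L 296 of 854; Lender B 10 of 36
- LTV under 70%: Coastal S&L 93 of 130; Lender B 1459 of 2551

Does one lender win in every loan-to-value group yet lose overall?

LTV 70–85%: Coastal S&L 310/573 = 54.1%, Lender B 327/714 = 45.8% → Coastal S&L
LTV over 85%: Coastal S&L 296/854 = 34.7%, Lender B 10/36 = 27.8% → Coastal S&L
LTV under 70%: Coastal S&L 93/130 = 71.5%, Lender B 1459/2551 = 57.2% → Coastal S&L
Overall: Coastal S&L 699/1557 = 44.9%, Lender B 1796/3301 = 54.4% → Lender B
Coastal S&L wins each loan-to-value group but Lender B wins overall — the comparison reverses. Coastal S&L's loans skew toward LTV over 85%, which has a lower base rate.

Yes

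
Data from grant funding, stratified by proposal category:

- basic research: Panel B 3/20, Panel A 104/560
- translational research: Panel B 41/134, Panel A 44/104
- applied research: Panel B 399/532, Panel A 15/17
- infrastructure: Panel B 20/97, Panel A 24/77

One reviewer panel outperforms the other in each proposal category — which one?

Panel A

Basic research: Panel B 3/20 = 15.0%, Panel A 104/560 = 18.6% → Panel A
Translational research: Panel B 41/134 = 30.6%, Panel A 44/104 = 42.3% → Panel A
Applied research: Panel B 399/532 = 75.0%, Panel A 15/17 = 88.2% → Panel A
Infrastructure: Panel B 20/97 = 20.6%, Panel A 24/77 = 31.2% → Panel A
Panel A has the higher rate in all 4 groups.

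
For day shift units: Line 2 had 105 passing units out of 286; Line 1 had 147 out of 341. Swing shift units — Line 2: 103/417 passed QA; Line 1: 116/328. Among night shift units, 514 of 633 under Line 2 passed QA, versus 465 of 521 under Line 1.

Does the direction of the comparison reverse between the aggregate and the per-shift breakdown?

Day shift: Line 2 105/286 = 36.7%, Line 1 147/341 = 43.1% → Line 1
Swing shift: Line 2 103/417 = 24.7%, Line 1 116/328 = 35.4% → Line 1
Night shift: Line 2 514/633 = 81.2%, Line 1 465/521 = 89.3% → Line 1
Overall: Line 2 722/1336 = 54.0%, Line 1 728/1190 = 61.2% → Line 1
Line 1 wins overall and in every shift group — no reversal.

No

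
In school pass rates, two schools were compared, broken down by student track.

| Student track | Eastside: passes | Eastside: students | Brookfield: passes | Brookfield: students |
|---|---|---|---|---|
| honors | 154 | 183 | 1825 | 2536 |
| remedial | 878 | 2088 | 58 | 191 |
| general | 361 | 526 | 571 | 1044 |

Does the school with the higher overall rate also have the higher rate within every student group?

No

Honors: Eastside 154/183 = 84.2%, Brookfield 1825/2536 = 72.0% → Eastside
Remedial: Eastside 878/2088 = 42.0%, Brookfield 58/191 = 30.4% → Eastside
General: Eastside 361/526 = 68.6%, Brookfield 571/1044 = 54.7% → Eastside
Overall: Eastside 1393/2797 = 49.8%, Brookfield 2454/3771 = 65.1% → Brookfield
Eastside wins each student group but Brookfield wins overall — the comparison reverses. Eastside's students skew toward remedial, which has a lower base rate.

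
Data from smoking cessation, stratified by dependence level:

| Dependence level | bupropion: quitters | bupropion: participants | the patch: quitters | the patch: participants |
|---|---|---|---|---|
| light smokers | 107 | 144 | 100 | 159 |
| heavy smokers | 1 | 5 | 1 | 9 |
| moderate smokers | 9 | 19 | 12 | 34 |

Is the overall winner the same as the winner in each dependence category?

Yes

Light smokers: bupropion 107/144 = 74.3%, the patch 100/159 = 62.9% → bupropion
Heavy smokers: bupropion 1/5 = 20.0%, the patch 1/9 = 11.1% → bupropion
Moderate smokers: bupropion 9/19 = 47.4%, the patch 12/34 = 35.3% → bupropion
Overall: bupropion 117/168 = 69.6%, the patch 113/202 = 55.9% → bupropion
Bupropion wins overall and in every dependence group — no reversal.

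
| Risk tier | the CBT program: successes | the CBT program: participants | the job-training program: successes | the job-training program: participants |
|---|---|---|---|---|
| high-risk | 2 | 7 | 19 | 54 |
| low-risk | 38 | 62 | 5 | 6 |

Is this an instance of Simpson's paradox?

High-risk: the CBT program 2/7 = 28.6%, the job-training program 19/54 = 35.2% → the job-training program
Low-risk: the CBT program 38/62 = 61.3%, the job-training program 5/6 = 83.3% → the job-training program
Overall: the CBT program 40/69 = 58.0%, the job-training program 24/60 = 40.0% → the CBT program
The job-training program wins each risk group but the CBT program wins overall — the comparison reverses. The job-training program's participants skew toward high-risk, which has a lower base rate.

Yes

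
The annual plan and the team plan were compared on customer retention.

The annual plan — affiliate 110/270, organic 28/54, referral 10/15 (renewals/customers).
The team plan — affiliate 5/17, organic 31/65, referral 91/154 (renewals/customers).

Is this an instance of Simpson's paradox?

Yes

Affiliate: the annual plan 110/270 = 40.7%, the team plan 5/17 = 29.4% → the annual plan
Organic: the annual plan 28/54 = 51.9%, the team plan 31/65 = 47.7% → the annual plan
Referral: the annual plan 10/15 = 66.7%, the team plan 91/154 = 59.1% → the annual plan
Overall: the annual plan 148/339 = 43.7%, the team plan 127/236 = 53.8% → the team plan
The annual plan wins each signup group but the team plan wins overall — the comparison reverses. The annual plan's customers skew toward affiliate, which has a lower base rate.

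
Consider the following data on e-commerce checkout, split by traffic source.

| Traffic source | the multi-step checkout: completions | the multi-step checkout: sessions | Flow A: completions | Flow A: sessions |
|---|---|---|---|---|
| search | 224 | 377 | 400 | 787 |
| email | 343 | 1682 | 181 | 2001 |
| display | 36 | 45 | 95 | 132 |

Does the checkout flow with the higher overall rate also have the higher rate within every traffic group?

Yes

Search: the multi-step checkout 224/377 = 59.4%, Flow A 400/787 = 50.8% → the multi-step checkout
Email: the multi-step checkout 343/1682 = 20.4%, Flow A 181/2001 = 9.0% → the multi-step checkout
Display: the multi-step checkout 36/45 = 80.0%, Flow A 95/132 = 72.0% → the multi-step checkout
Overall: the multi-step checkout 603/2104 = 28.7%, Flow A 676/2920 = 23.2% → the multi-step checkout
The multi-step checkout wins overall and in every traffic group — no reversal.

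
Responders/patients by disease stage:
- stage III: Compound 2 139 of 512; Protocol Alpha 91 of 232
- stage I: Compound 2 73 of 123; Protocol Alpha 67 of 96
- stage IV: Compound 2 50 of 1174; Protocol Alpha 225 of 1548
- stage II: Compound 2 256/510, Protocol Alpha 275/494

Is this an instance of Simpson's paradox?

Stage III: Compound 2 139/512 = 27.1%, Protocol Alpha 91/232 = 39.2% → Protocol Alpha
Stage I: Compound 2 73/123 = 59.3%, Protocol Alpha 67/96 = 69.8% → Protocol Alpha
Stage IV: Compound 2 50/1174 = 4.3%, Protocol Alpha 225/1548 = 14.5% → Protocol Alpha
Stage II: Compound 2 256/510 = 50.2%, Protocol Alpha 275/494 = 55.7% → Protocol Alpha
Overall: Compound 2 518/2319 = 22.3%, Protocol Alpha 658/2370 = 27.8% → Protocol Alpha
Protocol Alpha wins overall and in every disease group — no reversal.

No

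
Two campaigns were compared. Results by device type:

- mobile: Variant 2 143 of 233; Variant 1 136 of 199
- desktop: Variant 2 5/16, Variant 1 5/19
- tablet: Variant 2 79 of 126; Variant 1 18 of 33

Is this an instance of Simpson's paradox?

Mobile: Variant 2 143/233 = 61.4%, Variant 1 136/199 = 68.3% → Variant 1
Desktop: Variant 2 5/16 = 31.2%, Variant 1 5/19 = 26.3% → Variant 2
Tablet: Variant 2 79/126 = 62.7%, Variant 1 18/33 = 54.5% → Variant 2
Overall: Variant 2 227/375 = 60.5%, Variant 1 159/251 = 63.3% → Variant 1
Neither sweeps: Variant 2 wins 2 of 3 groups, Variant 1 wins 1. Variant 1 wins overall but not every group — no Simpson reversal.

No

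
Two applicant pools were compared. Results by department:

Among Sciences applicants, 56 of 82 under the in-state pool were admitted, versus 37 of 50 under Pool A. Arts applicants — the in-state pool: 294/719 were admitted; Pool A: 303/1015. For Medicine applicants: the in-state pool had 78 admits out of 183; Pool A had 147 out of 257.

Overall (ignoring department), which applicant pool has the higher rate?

Sciences: the in-state pool 56/82 = 68.3%, Pool A 37/50 = 74.0% → Pool A
Arts: the in-state pool 294/719 = 40.9%, Pool A 303/1015 = 29.9% → the in-state pool
Medicine: the in-state pool 78/183 = 42.6%, Pool A 147/257 = 57.2% → Pool A
Overall: the in-state pool 428/984 = 43.5%, Pool A 487/1322 = 36.8% → the in-state pool
(Neither sweeps every department group, but the in-state pool has the higher pooled rate.)

the in-state pool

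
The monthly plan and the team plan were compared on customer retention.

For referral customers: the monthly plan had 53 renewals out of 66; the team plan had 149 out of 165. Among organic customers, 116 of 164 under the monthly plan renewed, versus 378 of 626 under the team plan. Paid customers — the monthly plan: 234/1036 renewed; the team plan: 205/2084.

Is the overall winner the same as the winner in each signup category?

No

Referral: the monthly plan 53/66 = 80.3%, the team plan 149/165 = 90.3% → the team plan
Organic: the monthly plan 116/164 = 70.7%, the team plan 378/626 = 60.4% → the monthly plan
Paid: the monthly plan 234/1036 = 22.6%, the team plan 205/2084 = 9.8% → the monthly plan
Overall: the monthly plan 403/1266 = 31.8%, the team plan 732/2875 = 25.5% → the monthly plan
Neither sweeps: the monthly plan wins 2 of 3 groups, the team plan wins 1. The monthly plan wins overall but not every group — no Simpson reversal.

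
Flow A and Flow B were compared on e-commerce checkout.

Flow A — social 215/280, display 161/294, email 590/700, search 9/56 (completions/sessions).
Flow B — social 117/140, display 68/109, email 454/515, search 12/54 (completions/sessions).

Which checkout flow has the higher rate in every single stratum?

Flow B

Social: Flow A 215/280 = 76.8%, Flow B 117/140 = 83.6% → Flow B
Display: Flow A 161/294 = 54.8%, Flow B 68/109 = 62.4% → Flow B
Email: Flow A 590/700 = 84.3%, Flow B 454/515 = 88.2% → Flow B
Search: Flow A 9/56 = 16.1%, Flow B 12/54 = 22.2% → Flow B
Flow B has the higher rate in all 4 groups.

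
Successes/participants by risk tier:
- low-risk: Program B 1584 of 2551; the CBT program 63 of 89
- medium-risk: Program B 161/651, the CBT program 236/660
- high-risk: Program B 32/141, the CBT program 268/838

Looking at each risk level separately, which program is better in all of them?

Low-risk: Program B 1584/2551 = 62.1%, the CBT program 63/89 = 70.8% → the CBT program
Medium-risk: Program B 161/651 = 24.7%, the CBT program 236/660 = 35.8% → the CBT program
High-risk: Program B 32/141 = 22.7%, the CBT program 268/838 = 32.0% → the CBT program
The CBT program has the higher rate in all 3 groups.

the CBT program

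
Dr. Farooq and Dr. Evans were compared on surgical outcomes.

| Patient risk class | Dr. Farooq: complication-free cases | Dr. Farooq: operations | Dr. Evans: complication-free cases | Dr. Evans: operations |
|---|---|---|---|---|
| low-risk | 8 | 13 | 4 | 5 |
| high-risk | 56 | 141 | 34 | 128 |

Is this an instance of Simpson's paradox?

No

Low-risk: Dr. Farooq 8/13 = 61.5%, Dr. Evans 4/5 = 80.0% → Dr. Evans
High-risk: Dr. Farooq 56/141 = 39.7%, Dr. Evans 34/128 = 26.6% → Dr. Farooq
Overall: Dr. Farooq 64/154 = 41.6%, Dr. Evans 38/133 = 28.6% → Dr. Farooq
Neither sweeps: Dr. Farooq wins 1 of 2 groups, Dr. Evans wins 1. Dr. Farooq wins overall but not every group — no Simpson reversal.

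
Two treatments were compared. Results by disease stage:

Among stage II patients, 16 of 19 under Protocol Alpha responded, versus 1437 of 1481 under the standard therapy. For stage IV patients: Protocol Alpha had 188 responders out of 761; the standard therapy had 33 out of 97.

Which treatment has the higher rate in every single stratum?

Stage II: Protocol Alpha 16/19 = 84.2%, the standard therapy 1437/1481 = 97.0% → the standard therapy
Stage IV: Protocol Alpha 188/761 = 24.7%, the standard therapy 33/97 = 34.0% → the standard therapy
The standard therapy has the higher rate in both groups.

the standard therapy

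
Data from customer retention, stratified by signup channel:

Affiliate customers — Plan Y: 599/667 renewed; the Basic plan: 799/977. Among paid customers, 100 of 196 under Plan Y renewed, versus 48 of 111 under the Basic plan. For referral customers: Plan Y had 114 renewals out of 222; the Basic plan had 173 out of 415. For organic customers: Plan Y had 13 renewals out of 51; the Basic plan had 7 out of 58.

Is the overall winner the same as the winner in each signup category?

Affiliate: Plan Y 599/667 = 89.8%, the Basic plan 799/977 = 81.8% → Plan Y
Paid: Plan Y 100/196 = 51.0%, the Basic plan 48/111 = 43.2% → Plan Y
Referral: Plan Y 114/222 = 51.4%, the Basic plan 173/415 = 41.7% → Plan Y
Organic: Plan Y 13/51 = 25.5%, the Basic plan 7/58 = 12.1% → Plan Y
Overall: Plan Y 826/1136 = 72.7%, the Basic plan 1027/1561 = 65.8% → Plan Y
Plan Y wins overall and in every signup group — no reversal.

Yes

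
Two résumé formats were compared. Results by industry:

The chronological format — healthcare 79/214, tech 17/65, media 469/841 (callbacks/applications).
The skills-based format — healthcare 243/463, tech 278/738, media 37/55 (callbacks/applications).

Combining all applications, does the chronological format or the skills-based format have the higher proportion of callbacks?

the chronological format

Healthcare: the chronological format 79/214 = 36.9%, the skills-based format 243/463 = 52.5% → the skills-based format
Tech: the chronological format 17/65 = 26.2%, the skills-based format 278/738 = 37.7% → the skills-based format
Media: the chronological format 469/841 = 55.8%, the skills-based format 37/55 = 67.3% → the skills-based format
Overall: the chronological format 565/1120 = 50.4%, the skills-based format 558/1256 = 44.4% → the chronological format
(The skills-based format wins every industry group but the chronological format wins overall — the skills-based format's applications skew toward the low-rate tech group.)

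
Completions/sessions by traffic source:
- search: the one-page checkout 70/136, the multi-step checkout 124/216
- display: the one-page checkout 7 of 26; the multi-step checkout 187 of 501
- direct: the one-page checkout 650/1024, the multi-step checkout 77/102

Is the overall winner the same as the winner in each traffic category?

No

Search: the one-page checkout 70/136 = 51.5%, the multi-step checkout 124/216 = 57.4% → the multi-step checkout
Display: the one-page checkout 7/26 = 26.9%, the multi-step checkout 187/501 = 37.3% → the multi-step checkout
Direct: the one-page checkout 650/1024 = 63.5%, the multi-step checkout 77/102 = 75.5% → the multi-step checkout
Overall: the one-page checkout 727/1186 = 61.3%, the multi-step checkout 388/819 = 47.4% → the one-page checkout
The multi-step checkout wins each traffic group but the one-page checkout wins overall — the comparison reverses. The multi-step checkout's sessions skew toward display, which has a lower base rate.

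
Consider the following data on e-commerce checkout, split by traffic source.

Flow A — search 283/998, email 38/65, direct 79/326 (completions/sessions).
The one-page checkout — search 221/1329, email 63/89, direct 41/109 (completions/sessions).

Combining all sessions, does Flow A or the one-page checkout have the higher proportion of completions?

Search: Flow A 283/998 = 28.4%, the one-page checkout 221/1329 = 16.6% → Flow A
Email: Flow A 38/65 = 58.5%, the one-page checkout 63/89 = 70.8% → the one-page checkout
Direct: Flow A 79/326 = 24.2%, the one-page checkout 41/109 = 37.6% → the one-page checkout
Overall: Flow A 400/1389 = 28.8%, the one-page checkout 325/1527 = 21.3% → Flow A
(Neither sweeps every traffic group, but Flow A has the higher pooled rate.)

Flow A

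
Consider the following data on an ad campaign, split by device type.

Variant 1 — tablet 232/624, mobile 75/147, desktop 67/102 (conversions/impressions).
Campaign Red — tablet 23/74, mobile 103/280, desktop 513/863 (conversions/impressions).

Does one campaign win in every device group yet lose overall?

Yes

Tablet: Variant 1 232/624 = 37.2%, Campaign Red 23/74 = 31.1% → Variant 1
Mobile: Variant 1 75/147 = 51.0%, Campaign Red 103/280 = 36.8% → Variant 1
Desktop: Variant 1 67/102 = 65.7%, Campaign Red 513/863 = 59.4% → Variant 1
Overall: Variant 1 374/873 = 42.8%, Campaign Red 639/1217 = 52.5% → Campaign Red
Variant 1 wins each device group but Campaign Red wins overall — the comparison reverses. Variant 1's impressions skew toward tablet, which has a lower base rate.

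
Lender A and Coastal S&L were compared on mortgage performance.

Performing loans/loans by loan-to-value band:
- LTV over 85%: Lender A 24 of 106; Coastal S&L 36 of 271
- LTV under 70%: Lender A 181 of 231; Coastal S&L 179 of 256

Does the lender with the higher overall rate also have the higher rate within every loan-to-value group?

LTV over 85%: Lender A 24/106 = 22.6%, Coastal S&L 36/271 = 13.3% → Lender A
LTV under 70%: Lender A 181/231 = 78.4%, Coastal S&L 179/256 = 69.9% → Lender A
Overall: Lender A 205/337 = 60.8%, Coastal S&L 215/527 = 40.8% → Lender A
Lender A wins overall and in every loan-to-value group — no reversal.

Yes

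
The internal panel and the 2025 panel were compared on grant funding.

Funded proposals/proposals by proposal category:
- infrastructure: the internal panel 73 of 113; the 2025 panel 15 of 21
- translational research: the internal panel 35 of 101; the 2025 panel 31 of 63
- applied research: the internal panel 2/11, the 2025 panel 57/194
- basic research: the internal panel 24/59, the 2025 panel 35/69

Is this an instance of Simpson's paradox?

Yes

Infrastructure: the internal panel 73/113 = 64.6%, the 2025 panel 15/21 = 71.4% → the 2025 panel
Translational research: the internal panel 35/101 = 34.7%, the 2025 panel 31/63 = 49.2% → the 2025 panel
Applied research: the internal panel 2/11 = 18.2%, the 2025 panel 57/194 = 29.4% → the 2025 panel
Basic research: the internal panel 24/59 = 40.7%, the 2025 panel 35/69 = 50.7% → the 2025 panel
Overall: the internal panel 134/284 = 47.2%, the 2025 panel 138/347 = 39.8% → the internal panel
The 2025 panel wins each proposal group but the internal panel wins overall — the comparison reverses. The 2025 panel's proposals skew toward applied research, which has a lower base rate.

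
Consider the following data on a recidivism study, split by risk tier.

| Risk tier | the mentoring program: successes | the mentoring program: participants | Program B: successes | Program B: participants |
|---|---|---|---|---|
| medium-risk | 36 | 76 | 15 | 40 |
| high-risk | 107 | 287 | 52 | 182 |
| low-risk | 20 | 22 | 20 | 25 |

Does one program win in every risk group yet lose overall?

Medium-risk: the mentoring program 36/76 = 47.4%, Program B 15/40 = 37.5% → the mentoring program
High-risk: the mentoring program 107/287 = 37.3%, Program B 52/182 = 28.6% → the mentoring program
Low-risk: the mentoring program 20/22 = 90.9%, Program B 20/25 = 80.0% → the mentoring program
Overall: the mentoring program 163/385 = 42.3%, Program B 87/247 = 35.2% → the mentoring program
The mentoring program wins overall and in every risk group — no reversal.

No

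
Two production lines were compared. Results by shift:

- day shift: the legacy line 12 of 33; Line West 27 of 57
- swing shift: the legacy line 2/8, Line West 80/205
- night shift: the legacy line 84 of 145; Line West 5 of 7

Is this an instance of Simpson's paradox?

Yes

Day shift: the legacy line 12/33 = 36.4%, Line West 27/57 = 47.4% → Line West
Swing shift: the legacy line 2/8 = 25.0%, Line West 80/205 = 39.0% → Line West
Night shift: the legacy line 84/145 = 57.9%, Line West 5/7 = 71.4% → Line West
Overall: the legacy line 98/186 = 52.7%, Line West 112/269 = 41.6% → the legacy line
Line West wins each shift group but the legacy line wins overall — the comparison reverses. Line West's units skew toward swing shift, which has a lower base rate.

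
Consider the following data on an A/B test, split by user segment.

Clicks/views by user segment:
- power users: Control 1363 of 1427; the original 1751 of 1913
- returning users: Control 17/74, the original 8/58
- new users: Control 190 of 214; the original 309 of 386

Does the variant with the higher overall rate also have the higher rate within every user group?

Yes

Power users: Control 1363/1427 = 95.5%, the original 1751/1913 = 91.5% → Control
Returning users: Control 17/74 = 23.0%, the original 8/58 = 13.8% → Control
New users: Control 190/214 = 88.8%, the original 309/386 = 80.1% → Control
Overall: Control 1570/1715 = 91.5%, the original 2068/2357 = 87.7% → Control
Control wins overall and in every user group — no reversal.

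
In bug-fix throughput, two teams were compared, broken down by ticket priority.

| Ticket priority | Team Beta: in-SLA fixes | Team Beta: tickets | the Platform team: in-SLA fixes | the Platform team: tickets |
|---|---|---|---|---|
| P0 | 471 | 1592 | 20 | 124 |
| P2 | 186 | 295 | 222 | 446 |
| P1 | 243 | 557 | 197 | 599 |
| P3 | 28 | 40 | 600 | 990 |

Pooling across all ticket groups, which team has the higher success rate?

P0: Team Beta 471/1592 = 29.6%, the Platform team 20/124 = 16.1% → Team Beta
P2: Team Beta 186/295 = 63.1%, the Platform team 222/446 = 49.8% → Team Beta
P1: Team Beta 243/557 = 43.6%, the Platform team 197/599 = 32.9% → Team Beta
P3: Team Beta 28/40 = 70.0%, the Platform team 600/990 = 60.6% → Team Beta
Overall: Team Beta 928/2484 = 37.4%, the Platform team 1039/2159 = 48.1% → the Platform team
(Team Beta wins every ticket group but the Platform team wins overall — Team Beta's tickets skew toward the low-rate P0 group.)

the Platform team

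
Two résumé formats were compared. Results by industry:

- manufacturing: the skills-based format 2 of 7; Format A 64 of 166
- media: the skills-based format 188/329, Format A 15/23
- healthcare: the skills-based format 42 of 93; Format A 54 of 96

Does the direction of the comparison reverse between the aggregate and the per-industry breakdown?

Manufacturing: the skills-based format 2/7 = 28.6%, Format A 64/166 = 38.6% → Format A
Media: the skills-based format 188/329 = 57.1%, Format A 15/23 = 65.2% → Format A
Healthcare: the skills-based format 42/93 = 45.2%, Format A 54/96 = 56.2% → Format A
Overall: the skills-based format 232/429 = 54.1%, Format A 133/285 = 46.7% → the skills-based format
Format A wins each industry group but the skills-based format wins overall — the comparison reverses. Format A's applications skew toward manufacturing, which has a lower base rate.

Yes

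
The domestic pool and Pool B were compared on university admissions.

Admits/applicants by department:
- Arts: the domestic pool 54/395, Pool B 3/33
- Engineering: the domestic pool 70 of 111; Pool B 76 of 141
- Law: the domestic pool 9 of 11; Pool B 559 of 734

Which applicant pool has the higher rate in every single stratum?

Arts: the domestic pool 54/395 = 13.7%, Pool B 3/33 = 9.1% → the domestic pool
Engineering: the domestic pool 70/111 = 63.1%, Pool B 76/141 = 53.9% → the domestic pool
Law: the domestic pool 9/11 = 81.8%, Pool B 559/734 = 76.2% → the domestic pool
The domestic pool has the higher rate in all 3 groups.

the domestic pool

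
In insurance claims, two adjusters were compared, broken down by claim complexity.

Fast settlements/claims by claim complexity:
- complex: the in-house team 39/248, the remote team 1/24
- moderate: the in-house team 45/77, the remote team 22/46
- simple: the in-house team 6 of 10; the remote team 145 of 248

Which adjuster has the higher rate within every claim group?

Complex: the in-house team 39/248 = 15.7%, the remote team 1/24 = 4.2% → the in-house team
Moderate: the in-house team 45/77 = 58.4%, the remote team 22/46 = 47.8% → the in-house team
Simple: the in-house team 6/10 = 60.0%, the remote team 145/248 = 58.5% → the in-house team
The in-house team has the higher rate in all 3 groups.

the in-house team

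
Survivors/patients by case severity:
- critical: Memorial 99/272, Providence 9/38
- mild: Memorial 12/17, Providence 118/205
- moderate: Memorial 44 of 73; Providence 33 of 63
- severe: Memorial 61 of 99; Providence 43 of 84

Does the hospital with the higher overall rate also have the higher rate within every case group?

No

Critical: Memorial 99/272 = 36.4%, Providence 9/38 = 23.7% → Memorial
Mild: Memorial 12/17 = 70.6%, Providence 118/205 = 57.6% → Memorial
Moderate: Memorial 44/73 = 60.3%, Providence 33/63 = 52.4% → Memorial
Severe: Memorial 61/99 = 61.6%, Providence 43/84 = 51.2% → Memorial
Overall: Memorial 216/461 = 46.9%, Providence 203/390 = 52.1% → Providence
Memorial wins each case group but Providence wins overall — the comparison reverses. Memorial's patients skew toward critical, which has a lower base rate.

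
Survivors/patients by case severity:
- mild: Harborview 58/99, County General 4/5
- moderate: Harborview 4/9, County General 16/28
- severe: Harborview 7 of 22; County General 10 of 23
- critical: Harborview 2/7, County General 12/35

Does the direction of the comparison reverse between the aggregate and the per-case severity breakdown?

Yes

Mild: Harborview 58/99 = 58.6%, County General 4/5 = 80.0% → County General
Moderate: Harborview 4/9 = 44.4%, County General 16/28 = 57.1% → County General
Severe: Harborview 7/22 = 31.8%, County General 10/23 = 43.5% → County General
Critical: Harborview 2/7 = 28.6%, County General 12/35 = 34.3% → County General
Overall: Harborview 71/137 = 51.8%, County General 42/91 = 46.2% → Harborview
County General wins each case group but Harborview wins overall — the comparison reverses. County General's patients skew toward critical, which has a lower base rate.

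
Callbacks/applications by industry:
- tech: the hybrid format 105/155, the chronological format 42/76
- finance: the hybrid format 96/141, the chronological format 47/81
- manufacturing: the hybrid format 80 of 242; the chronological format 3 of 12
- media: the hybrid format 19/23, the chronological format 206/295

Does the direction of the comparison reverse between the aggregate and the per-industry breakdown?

Yes

Tech: the hybrid format 105/155 = 67.7%, the chronological format 42/76 = 55.3% → the hybrid format
Finance: the hybrid format 96/141 = 68.1%, the chronological format 47/81 = 58.0% → the hybrid format
Manufacturing: the hybrid format 80/242 = 33.1%, the chronological format 3/12 = 25.0% → the hybrid format
Media: the hybrid format 19/23 = 82.6%, the chronological format 206/295 = 69.8% → the hybrid format
Overall: the hybrid format 300/561 = 53.5%, the chronological format 298/464 = 64.2% → the chronological format
The hybrid format wins each industry group but the chronological format wins overall — the comparison reverses. The hybrid format's applications skew toward manufacturing, which has a lower base rate.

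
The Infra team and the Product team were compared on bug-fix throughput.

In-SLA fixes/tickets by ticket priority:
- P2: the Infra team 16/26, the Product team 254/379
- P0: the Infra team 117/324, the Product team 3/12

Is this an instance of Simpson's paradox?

No

P2: the Infra team 16/26 = 61.5%, the Product team 254/379 = 67.0% → the Product team
P0: the Infra team 117/324 = 36.1%, the Product team 3/12 = 25.0% → the Infra team
Overall: the Infra team 133/350 = 38.0%, the Product team 257/391 = 65.7% → the Product team
Neither sweeps: the Infra team wins 1 of 2 groups, the Product team wins 1. The Product team wins overall but not every group — no Simpson reversal.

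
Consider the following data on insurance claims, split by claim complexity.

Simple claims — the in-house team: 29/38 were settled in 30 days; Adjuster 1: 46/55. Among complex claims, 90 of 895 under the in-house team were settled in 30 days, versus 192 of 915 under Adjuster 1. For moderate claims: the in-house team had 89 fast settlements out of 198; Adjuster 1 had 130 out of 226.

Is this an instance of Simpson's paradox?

No

Simple: the in-house team 29/38 = 76.3%, Adjuster 1 46/55 = 83.6% → Adjuster 1
Complex: the in-house team 90/895 = 10.1%, Adjuster 1 192/915 = 21.0% → Adjuster 1
Moderate: the in-house team 89/198 = 44.9%, Adjuster 1 130/226 = 57.5% → Adjuster 1
Overall: the in-house team 208/1131 = 18.4%, Adjuster 1 368/1196 = 30.8% → Adjuster 1
Adjuster 1 wins overall and in every claim group — no reversal.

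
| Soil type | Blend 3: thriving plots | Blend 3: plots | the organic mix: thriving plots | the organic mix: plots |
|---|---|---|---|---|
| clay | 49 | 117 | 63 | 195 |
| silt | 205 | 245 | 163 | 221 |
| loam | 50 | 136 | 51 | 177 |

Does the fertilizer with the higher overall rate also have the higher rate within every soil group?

Clay: Blend 3 49/117 = 41.9%, the organic mix 63/195 = 32.3% → Blend 3
Silt: Blend 3 205/245 = 83.7%, the organic mix 163/221 = 73.8% → Blend 3
Loam: Blend 3 50/136 = 36.8%, the organic mix 51/177 = 28.8% → Blend 3
Overall: Blend 3 304/498 = 61.0%, the organic mix 277/593 = 46.7% → Blend 3
Blend 3 wins overall and in every soil group — no reversal.

Yes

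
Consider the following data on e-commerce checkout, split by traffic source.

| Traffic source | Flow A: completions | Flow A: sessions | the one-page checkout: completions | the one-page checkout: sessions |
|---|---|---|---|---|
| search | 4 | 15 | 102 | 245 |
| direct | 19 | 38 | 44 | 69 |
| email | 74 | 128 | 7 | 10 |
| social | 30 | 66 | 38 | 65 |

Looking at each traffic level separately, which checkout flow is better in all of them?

the one-page checkout

Search: Flow A 4/15 = 26.7%, the one-page checkout 102/245 = 41.6% → the one-page checkout
Direct: Flow A 19/38 = 50.0%, the one-page checkout 44/69 = 63.8% → the one-page checkout
Email: Flow A 74/128 = 57.8%, the one-page checkout 7/10 = 70.0% → the one-page checkout
Social: Flow A 30/66 = 45.5%, the one-page checkout 38/65 = 58.5% → the one-page checkout
The one-page checkout has the higher rate in all 4 groups.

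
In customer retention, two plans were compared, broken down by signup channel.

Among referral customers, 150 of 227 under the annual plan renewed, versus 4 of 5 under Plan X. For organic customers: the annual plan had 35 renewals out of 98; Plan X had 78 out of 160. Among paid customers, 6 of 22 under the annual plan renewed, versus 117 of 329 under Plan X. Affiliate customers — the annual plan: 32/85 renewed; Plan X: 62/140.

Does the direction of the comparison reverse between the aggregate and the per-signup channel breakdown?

Yes

Referral: the annual plan 150/227 = 66.1%, Plan X 4/5 = 80.0% → Plan X
Organic: the annual plan 35/98 = 35.7%, Plan X 78/160 = 48.8% → Plan X
Paid: the annual plan 6/22 = 27.3%, Plan X 117/329 = 35.6% → Plan X
Affiliate: the annual plan 32/85 = 37.6%, Plan X 62/140 = 44.3% → Plan X
Overall: the annual plan 223/432 = 51.6%, Plan X 261/634 = 41.2% → the annual plan
Plan X wins each signup group but the annual plan wins overall — the comparison reverses. Plan X's customers skew toward paid, which has a lower base rate.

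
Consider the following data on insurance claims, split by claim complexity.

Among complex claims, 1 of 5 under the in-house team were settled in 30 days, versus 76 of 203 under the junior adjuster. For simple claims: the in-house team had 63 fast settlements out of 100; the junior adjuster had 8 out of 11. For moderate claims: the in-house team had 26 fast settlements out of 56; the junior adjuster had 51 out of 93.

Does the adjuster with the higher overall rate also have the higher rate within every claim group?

Complex: the in-house team 1/5 = 20.0%, the junior adjuster 76/203 = 37.4% → the junior adjuster
Simple: the in-house team 63/100 = 63.0%, the junior adjuster 8/11 = 72.7% → the junior adjuster
Moderate: the in-house team 26/56 = 46.4%, the junior adjuster 51/93 = 54.8% → the junior adjuster
Overall: the in-house team 90/161 = 55.9%, the junior adjuster 135/307 = 44.0% → the in-house team
The junior adjuster wins each claim group but the in-house team wins overall — the comparison reverses. The junior adjuster's claims skew toward complex, which has a lower base rate.

No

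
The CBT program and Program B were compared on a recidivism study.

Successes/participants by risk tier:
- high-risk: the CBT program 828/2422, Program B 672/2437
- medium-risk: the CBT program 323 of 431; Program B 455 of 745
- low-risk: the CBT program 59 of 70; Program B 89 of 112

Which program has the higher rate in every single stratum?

the CBT program

High-risk: the CBT program 828/2422 = 34.2%, Program B 672/2437 = 27.6% → the CBT program
Medium-risk: the CBT program 323/431 = 74.9%, Program B 455/745 = 61.1% → the CBT program
Low-risk: the CBT program 59/70 = 84.3%, Program B 89/112 = 79.5% → the CBT program
The CBT program has the higher rate in all 3 groups.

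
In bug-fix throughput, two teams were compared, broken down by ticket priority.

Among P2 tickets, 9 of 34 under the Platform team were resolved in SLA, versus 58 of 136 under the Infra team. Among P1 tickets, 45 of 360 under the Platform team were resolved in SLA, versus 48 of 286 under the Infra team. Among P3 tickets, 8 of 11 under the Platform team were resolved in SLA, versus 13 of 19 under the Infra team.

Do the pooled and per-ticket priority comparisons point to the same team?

No

P2: the Platform team 9/34 = 26.5%, the Infra team 58/136 = 42.6% → the Infra team
P1: the Platform team 45/360 = 12.5%, the Infra team 48/286 = 16.8% → the Infra team
P3: the Platform team 8/11 = 72.7%, the Infra team 13/19 = 68.4% → the Platform team
Overall: the Platform team 62/405 = 15.3%, the Infra team 119/441 = 27.0% → the Infra team
Neither sweeps: the Platform team wins 1 of 3 groups, the Infra team wins 2. The Infra team wins overall but not every group — no Simpson reversal.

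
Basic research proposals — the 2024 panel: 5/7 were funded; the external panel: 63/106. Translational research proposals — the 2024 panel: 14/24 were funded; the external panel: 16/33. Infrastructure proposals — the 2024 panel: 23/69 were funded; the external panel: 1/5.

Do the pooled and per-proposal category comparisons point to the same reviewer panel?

Basic research: the 2024 panel 5/7 = 71.4%, the external panel 63/106 = 59.4% → the 2024 panel
Translational research: the 2024 panel 14/24 = 58.3%, the external panel 16/33 = 48.5% → the 2024 panel
Infrastructure: the 2024 panel 23/69 = 33.3%, the external panel 1/5 = 20.0% → the 2024 panel
Overall: the 2024 panel 42/100 = 42.0%, the external panel 80/144 = 55.6% → the external panel
The 2024 panel wins each proposal group but the external panel wins overall — the comparison reverses. The 2024 panel's proposals skew toward infrastructure, which has a lower base rate.

No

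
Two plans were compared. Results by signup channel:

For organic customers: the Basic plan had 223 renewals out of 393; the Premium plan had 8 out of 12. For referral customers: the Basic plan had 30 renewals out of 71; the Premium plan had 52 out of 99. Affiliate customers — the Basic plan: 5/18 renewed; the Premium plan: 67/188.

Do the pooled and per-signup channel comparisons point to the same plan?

No

Organic: the Basic plan 223/393 = 56.7%, the Premium plan 8/12 = 66.7% → the Premium plan
Referral: the Basic plan 30/71 = 42.3%, the Premium plan 52/99 = 52.5% → the Premium plan
Affiliate: the Basic plan 5/18 = 27.8%, the Premium plan 67/188 = 35.6% → the Premium plan
Overall: the Basic plan 258/482 = 53.5%, the Premium plan 127/299 = 42.5% → the Basic plan
The Premium plan wins each signup group but the Basic plan wins overall — the comparison reverses. The Premium plan's customers skew toward affiliate, which has a lower base rate.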